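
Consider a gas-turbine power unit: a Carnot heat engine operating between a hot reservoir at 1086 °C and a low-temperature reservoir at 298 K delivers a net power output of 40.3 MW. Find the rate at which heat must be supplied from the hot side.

T_H = 1086 °C → 1086 + 273.15 = 1359.15 K.
η_rev = 1 − T_C/T_H = 1 − 298.00/1359.15 = 0.7807.
Q_H = W/η = 40.3/0.7807 = 51.6 MW.

Q̇_H ≈ 51.6 MW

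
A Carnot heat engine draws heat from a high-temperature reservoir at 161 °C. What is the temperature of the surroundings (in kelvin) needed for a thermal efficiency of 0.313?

T_C ≈ 298.3 K

T_H = 161 °C → 161 + 273.15 = 434.15 K.
From η = 1 − T_C/T_H, T_C = T_H·(1 − η) = 434.15 × (1 − 0.313) = 298.3 K.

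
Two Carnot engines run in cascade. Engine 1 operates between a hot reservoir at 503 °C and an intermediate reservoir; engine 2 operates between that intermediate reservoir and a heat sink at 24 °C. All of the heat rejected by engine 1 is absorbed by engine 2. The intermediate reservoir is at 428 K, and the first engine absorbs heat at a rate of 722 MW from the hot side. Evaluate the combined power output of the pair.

T_H = 503 °C → 503 + 273.15 = 776.15 K.
T_C = 24 °C → 24 + 273.15 = 297.15 K.
Two reversible stages in series are equivalent to a single Carnot engine between T_H and T_C, so η_total = 1 − T_C/T_H = 1 − 297.15/776.15 = 0.6171.
W_total = η_total · Q_H = 0.6171 × 722 = 446 MW.

Ẇ_total ≈ 446 MW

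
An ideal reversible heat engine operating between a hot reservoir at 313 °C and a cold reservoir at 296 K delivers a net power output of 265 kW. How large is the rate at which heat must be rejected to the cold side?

Q̇_C ≈ 270.3 kW

T_H = 313 °C → 313 + 273.15 = 586.15 K.
η_rev = 1 − T_C/T_H = 1 − 296.00/586.15 = 0.4950.
Since Q_C/Q_H = T_C/T_H and Q_H = W/η, Q_C = W·T_C/(T_H − T_C) = 265 × 296.00/290.15 = 270.3 kW.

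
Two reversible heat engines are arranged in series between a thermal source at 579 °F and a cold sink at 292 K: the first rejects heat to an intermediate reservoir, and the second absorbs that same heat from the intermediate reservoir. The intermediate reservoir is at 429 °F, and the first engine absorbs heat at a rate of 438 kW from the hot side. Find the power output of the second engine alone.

T_H = 579 °F → (579 − 32) × 5/9 = 303.89 °C = 577.04 K.
T_m = 429 °F → (429 − 32) × 5/9 = 220.56 °C = 493.71 K.
Heat entering the second stage: Q_m = Q_H·(T_m/T_H) = 438 × 493.71/577.04 = 375 kW.
Second-stage efficiency η₂ = 1 − T_C/T_m = 1 − 292.00/493.71 = 0.4086, so W₂ = η₂·Q_m = 153 kW.

Ẇ₂ ≈ 153 kW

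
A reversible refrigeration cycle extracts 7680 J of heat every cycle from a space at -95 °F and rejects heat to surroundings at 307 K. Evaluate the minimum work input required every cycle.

W_in ≈ 3960 J

T_C = -95 °F → (-95 − 32) × 5/9 = -70.56 °C = 202.59 K.
COP_R = T_C/(T_H − T_C) = 202.59/104.41 = 1.9405.
W = Q_C/COP_R = 7680/1.9405 = 3960 J.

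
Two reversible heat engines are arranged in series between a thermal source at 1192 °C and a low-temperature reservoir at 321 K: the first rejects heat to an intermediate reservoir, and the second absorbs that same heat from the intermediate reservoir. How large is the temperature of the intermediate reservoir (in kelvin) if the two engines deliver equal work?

T_H = 1192 °C → 1192 + 273.15 = 1465.15 K.
For reversible stages Q_m = Q_H·(T_m/T_H). Setting W₁ = Q_H(1 − T_m/T_H) equal to W₂ = Q_m(1 − T_C/T_m) = Q_H·(T_m − T_C)/T_H gives T_H − T_m = T_m − T_C, so T_m = (T_H + T_C)/2 = (1465.15 + 321.00)/2 = 893 K.

T_m ≈ 893 K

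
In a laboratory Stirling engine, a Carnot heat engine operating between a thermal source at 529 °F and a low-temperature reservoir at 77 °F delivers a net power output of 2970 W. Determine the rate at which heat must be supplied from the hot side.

T_H = 529 °F → (529 − 32) × 5/9 = 276.11 °C = 549.26 K.
T_C = 77 °F → (77 − 32) × 5/9 = 25.00 °C = 298.15 K.
η_rev = 1 − T_C/T_H = 1 − 298.15/549.26 = 0.4572.
Q_H = W/η = 2970/0.4572 = 6500 W.

Q̇_H ≈ 6500 W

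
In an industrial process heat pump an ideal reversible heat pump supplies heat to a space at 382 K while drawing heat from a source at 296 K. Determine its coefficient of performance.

Reversible heating COP: COP_HP = T_H/(T_H − T_C) = 382.00/(382.00 − 296.00) = 4.442.

COP_HP ≈ 4.442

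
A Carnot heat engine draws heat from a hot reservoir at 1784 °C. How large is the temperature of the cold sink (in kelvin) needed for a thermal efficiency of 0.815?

T_C ≈ 381 K

T_H = 1784 °C → 1784 + 273.15 = 2057.15 K.
From η = 1 − T_C/T_H, T_C = T_H·(1 − η) = 2057.15 × (1 − 0.815) = 381 K.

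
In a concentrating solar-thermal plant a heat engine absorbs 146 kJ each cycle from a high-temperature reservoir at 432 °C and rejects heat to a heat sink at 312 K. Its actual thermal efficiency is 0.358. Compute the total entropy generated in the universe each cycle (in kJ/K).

ΔS_univ ≈ 0.0934 kJ/K

T_H = 432 °C → 432 + 273.15 = 705.15 K.
W = η·Q_H = 0.358 × 146 = 52.27 kJ, so Q_C = Q_H − W = 93.73 kJ.
The hot reservoir loses entropy Q_H/T_H = 146/705.15 = 0.2070 kJ/K; the cold reservoir gains Q_C/T_C = 93.73/312.00 = 0.3004 kJ/K.
ΔS_univ = −Q_H/T_H + Q_C/T_C = 0.0934 kJ/K (> 0, since η = 0.358 < η_Carnot = 0.558).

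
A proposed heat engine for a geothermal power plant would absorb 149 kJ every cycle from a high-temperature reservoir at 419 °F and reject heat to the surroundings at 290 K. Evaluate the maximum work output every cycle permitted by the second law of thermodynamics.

T_H = 419 °F → (419 − 32) × 5/9 = 215.00 °C = 488.15 K.
By the Carnot theorem, η_max = 1 − T_C/T_H = 1 − 290.00/488.15 = 0.4059.
W_max = η_max · Q_H = 0.4059 × 149 = 60.5 kJ.

W_max ≈ 60.5 kJ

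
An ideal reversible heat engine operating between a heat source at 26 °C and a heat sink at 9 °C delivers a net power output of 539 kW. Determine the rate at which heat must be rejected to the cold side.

Q̇_C ≈ 8946 kW

T_H = 26 °C → 26 + 273.15 = 299.15 K.
T_C = 9 °C → 9 + 273.15 = 282.15 K.
Carnot efficiency: η = 1 − T_C/T_H = 1 − 282.15/299.15 = 0.0568.
Since Q_C/Q_H = T_C/T_H and Q_H = W/η, Q_C = W·T_C/(T_H − T_C) = 539 × 282.15/17.00 = 8946 kW.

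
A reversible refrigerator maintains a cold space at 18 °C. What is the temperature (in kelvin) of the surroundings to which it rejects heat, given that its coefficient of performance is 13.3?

T_C = 18 °C → 18 + 273.15 = 291.15 K.
COP_R = T_C/(T_H − T_C) ⇒ T_H = T_C·(1 + 1/COP_R) = 291.15 × (1 + 1/13.3) = 313 K.

T_H ≈ 313 K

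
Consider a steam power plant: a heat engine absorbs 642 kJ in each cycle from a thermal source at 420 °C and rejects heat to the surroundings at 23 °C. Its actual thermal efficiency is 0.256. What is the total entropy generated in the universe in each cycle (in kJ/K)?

T_H = 420 °C → 420 + 273.15 = 693.15 K.
T_C = 23 °C → 23 + 273.15 = 296.15 K.
W = η·Q_H = 0.256 × 642 = 164.4 kJ, so Q_C = Q_H − W = 477.6 kJ.
Reservoir entropy changes: ΔS_H = −Q_H/T_H = −642/693.15 = -0.9262 kJ/K and ΔS_C = +Q_C/T_C = 477.6/296.15 = 1.613 kJ/K.
ΔS_univ = −Q_H/T_H + Q_C/T_C = 0.687 kJ/K (> 0, since η = 0.256 < η_Carnot = 0.573).

ΔS_univ ≈ 0.687 kJ/K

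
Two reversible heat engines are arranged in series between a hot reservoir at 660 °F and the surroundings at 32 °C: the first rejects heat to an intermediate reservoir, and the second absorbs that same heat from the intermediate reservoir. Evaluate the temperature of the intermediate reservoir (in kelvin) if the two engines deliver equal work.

T_m ≈ 464 K

T_H = 660 °F → (660 − 32) × 5/9 = 348.89 °C = 622.04 K.
T_C = 32 °C → 32 + 273.15 = 305.15 K.
For reversible stages Q_m = Q_H·(T_m/T_H). Setting W₁ = Q_H(1 − T_m/T_H) equal to W₂ = Q_m(1 − T_C/T_m) = Q_H·(T_m − T_C)/T_H gives T_H − T_m = T_m − T_C, so T_m = (T_H + T_C)/2 = (622.04 + 305.15)/2 = 464 K.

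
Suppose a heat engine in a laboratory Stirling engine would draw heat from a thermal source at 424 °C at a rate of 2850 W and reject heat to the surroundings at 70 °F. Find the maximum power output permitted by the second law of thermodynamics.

Ẇ_max ≈ 1647 W

T_H = 424 °C → 424 + 273.15 = 697.15 K.
T_C = 70 °F → (70 − 32) × 5/9 = 21.11 °C = 294.26 K.
By the Carnot theorem, η_max = 1 − T_C/T_H = 1 − 294.26/697.15 = 0.5779.
W_max = η_max · Q_H = 0.5779 × 2850 = 1647 W.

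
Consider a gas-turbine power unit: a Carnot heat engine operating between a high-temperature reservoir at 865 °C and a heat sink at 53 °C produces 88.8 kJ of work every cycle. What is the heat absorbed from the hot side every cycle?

T_H = 865 °C → 865 + 273.15 = 1138.15 K.
T_C = 53 °C → 53 + 273.15 = 326.15 K.
The Carnot efficiency is η = 1 − T_C/T_H = 1 − 326.15/1138.15 = 0.7134.
Q_H = W/η = 88.8/0.7134 = 124 kJ.

Q_H ≈ 124 kJ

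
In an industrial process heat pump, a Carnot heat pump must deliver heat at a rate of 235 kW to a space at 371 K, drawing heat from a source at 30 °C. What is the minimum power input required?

T_C = 30 °C → 30 + 273.15 = 303.15 K.
Reversible heating COP: COP_HP = T_H/(T_H − T_C) = 371.00/67.85 = 5.4679.
W = Q_H/COP_HP = 235/5.4679 = 43.0 kW.

Ẇ_in ≈ 43.0 kW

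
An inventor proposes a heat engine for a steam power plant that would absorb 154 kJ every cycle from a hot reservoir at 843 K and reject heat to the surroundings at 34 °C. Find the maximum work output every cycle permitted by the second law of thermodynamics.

W_max ≈ 97.9 kJ

T_C = 34 °C → 34 + 273.15 = 307.15 K.
The second-law ceiling is the Carnot efficiency, η_max = 1 − T_C/T_H = 1 − 307.15/843.00 = 0.6356.
W_max = η_max · Q_H = 0.6356 × 154 = 97.9 kJ.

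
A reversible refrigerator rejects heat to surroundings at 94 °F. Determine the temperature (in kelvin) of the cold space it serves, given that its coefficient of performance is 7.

T_H = 94 °F → (94 − 32) × 5/9 = 34.44 °C = 307.59 K.
COP_R = T_C/(T_H − T_C) ⇒ T_C = T_H·COP_R/(1 + COP_R) = 307.59 × 7/(1 + 7) = 269 K.

T_C ≈ 269 K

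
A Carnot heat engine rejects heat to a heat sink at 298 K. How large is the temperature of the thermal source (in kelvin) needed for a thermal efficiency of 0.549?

From η = 1 − T_C/T_H, solving for T_H gives T_H = T_C/(1 − η) = 298.00/(1 − 0.549) = 661 K.

T_H ≈ 661 K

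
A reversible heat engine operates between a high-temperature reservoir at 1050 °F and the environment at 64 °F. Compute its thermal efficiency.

η ≈ 0.6531

T_H = 1050 °F → (1050 − 32) × 5/9 = 565.56 °C = 838.71 K.
T_C = 64 °F → (64 − 32) × 5/9 = 17.78 °C = 290.93 K.
Since the cycle is reversible, η = 1 − T_C/T_H = 1 − 290.93/838.71 = 0.6531.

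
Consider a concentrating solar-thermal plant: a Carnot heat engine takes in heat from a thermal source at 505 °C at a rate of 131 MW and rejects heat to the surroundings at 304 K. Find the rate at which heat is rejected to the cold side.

Q̇_C ≈ 51.18 MW

T_H = 505 °C → 505 + 273.15 = 778.15 K.
Since the cycle is reversible, η = 1 − T_C/T_H = 1 − 304.00/778.15 = 0.6093.
For a reversible cycle Q_C/Q_H = T_C/T_H, so Q_C = 131 × 304.00/778.15 = 51.18 MW.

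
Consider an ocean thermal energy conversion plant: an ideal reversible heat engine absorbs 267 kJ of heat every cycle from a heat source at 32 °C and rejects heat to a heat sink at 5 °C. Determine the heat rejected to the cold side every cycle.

Q_C ≈ 243 kJ

T_H = 32 °C → 32 + 273.15 = 305.15 K.
T_C = 5 °C → 5 + 273.15 = 278.15 K.
Since the cycle is reversible, η = 1 − T_C/T_H = 1 − 278.15/305.15 = 0.0885.
For a reversible cycle Q_C/Q_H = T_C/T_H, so Q_C = 267 × 278.15/305.15 = 243 kJ.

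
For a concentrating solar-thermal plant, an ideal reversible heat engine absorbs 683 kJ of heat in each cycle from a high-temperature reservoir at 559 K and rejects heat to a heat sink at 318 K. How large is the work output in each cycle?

Carnot efficiency: η = 1 − T_C/T_H = 1 − 318.00/559.00 = 0.4311.
W = η·Q_H = 0.4311 × 683 = 294 kJ.

W ≈ 294 kJ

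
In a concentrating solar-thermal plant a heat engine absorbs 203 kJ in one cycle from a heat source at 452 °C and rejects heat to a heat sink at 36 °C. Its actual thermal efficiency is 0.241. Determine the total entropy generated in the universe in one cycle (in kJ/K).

ΔS_univ ≈ 0.2184 kJ/K

T_H = 452 °C → 452 + 273.15 = 725.15 K.
T_C = 36 °C → 36 + 273.15 = 309.15 K.
W = η·Q_H = 0.241 × 203 = 48.92 kJ, so Q_C = Q_H − W = 154.1 kJ.
Reservoir entropy changes: ΔS_H = −Q_H/T_H = −203/725.15 = -0.2799 kJ/K and ΔS_C = +Q_C/T_C = 154.1/309.15 = 0.4984 kJ/K.
ΔS_univ = −Q_H/T_H + Q_C/T_C = 0.2184 kJ/K (> 0, since η = 0.241 < η_Carnot = 0.574).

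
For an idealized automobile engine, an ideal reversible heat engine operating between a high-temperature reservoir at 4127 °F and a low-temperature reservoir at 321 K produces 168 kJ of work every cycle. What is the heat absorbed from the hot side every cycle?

T_H = 4127 °F → (4127 − 32) × 5/9 = 2275.00 °C = 2548.15 K.
Carnot efficiency: η = 1 − T_C/T_H = 1 − 321.00/2548.15 = 0.8740.
Q_H = W/η = 168/0.8740 = 192.2 kJ.

Q_H ≈ 192.2 kJ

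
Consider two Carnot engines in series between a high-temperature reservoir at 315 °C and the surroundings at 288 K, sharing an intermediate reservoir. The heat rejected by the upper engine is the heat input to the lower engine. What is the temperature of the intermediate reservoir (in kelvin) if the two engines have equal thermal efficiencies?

T_m ≈ 412 K

T_H = 315 °C → 315 + 273.15 = 588.15 K.
Equal efficiencies require 1 − T_m/T_H = 1 − T_C/T_m, i.e. T_m/T_H = T_C/T_m, so T_m = √(T_H·T_C) = √(588.15 × 288.00) = 412 K.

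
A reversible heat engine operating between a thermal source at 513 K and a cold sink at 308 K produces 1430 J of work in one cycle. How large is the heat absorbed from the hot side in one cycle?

Carnot efficiency: η = 1 − T_C/T_H = 1 − 308.00/513.00 = 0.3996.
Q_H = W/η = 1430/0.3996 = 3580 J.

Q_H ≈ 3580 J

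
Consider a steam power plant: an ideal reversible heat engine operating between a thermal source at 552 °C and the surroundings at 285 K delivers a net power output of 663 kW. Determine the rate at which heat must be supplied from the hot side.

T_H = 552 °C → 552 + 273.15 = 825.15 K.
Since the cycle is reversible, η = 1 − T_C/T_H = 1 − 285.00/825.15 = 0.6546.
Q_H = W/η = 663/0.6546 = 1013 kW.

Q̇_H ≈ 1013 kW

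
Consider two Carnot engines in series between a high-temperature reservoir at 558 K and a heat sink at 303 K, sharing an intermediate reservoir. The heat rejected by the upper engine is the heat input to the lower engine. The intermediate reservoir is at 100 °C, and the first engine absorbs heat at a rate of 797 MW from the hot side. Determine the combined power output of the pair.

Two reversible stages in series are equivalent to a single Carnot engine between T_H and T_C, so η_total = 1 − T_C/T_H = 1 − 303.00/558.00 = 0.4570.
W_total = η_total · Q_H = 0.4570 × 797 = 364 MW.

Ẇ_total ≈ 364 MW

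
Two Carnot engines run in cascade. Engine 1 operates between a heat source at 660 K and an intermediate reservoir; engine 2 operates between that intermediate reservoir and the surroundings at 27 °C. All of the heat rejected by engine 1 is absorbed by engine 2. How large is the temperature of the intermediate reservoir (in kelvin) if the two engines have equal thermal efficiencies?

T_m ≈ 445 K

T_C = 27 °C → 27 + 273.15 = 300.15 K.
Equal efficiencies require 1 − T_m/T_H = 1 − T_C/T_m, i.e. T_m/T_H = T_C/T_m, so T_m = √(T_H·T_C) = √(660.00 × 300.15) = 445 K.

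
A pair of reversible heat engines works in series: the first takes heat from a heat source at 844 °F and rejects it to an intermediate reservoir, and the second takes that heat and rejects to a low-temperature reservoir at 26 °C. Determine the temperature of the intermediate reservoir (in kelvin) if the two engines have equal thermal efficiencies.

T_m ≈ 465.5 K

T_H = 844 °F → (844 − 32) × 5/9 = 451.11 °C = 724.26 K.
T_C = 26 °C → 26 + 273.15 = 299.15 K.
Equal efficiencies require 1 − T_m/T_H = 1 − T_C/T_m, i.e. T_m/T_H = T_C/T_m, so T_m = √(T_H·T_C) = √(724.26 × 299.15) = 465.5 K.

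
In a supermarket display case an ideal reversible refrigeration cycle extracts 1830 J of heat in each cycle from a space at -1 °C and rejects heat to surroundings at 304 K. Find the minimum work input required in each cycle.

W_in ≈ 214.2 J

T_C = -1 °C → -1 + 273.15 = 272.15 K.
Carnot COP: COP_R = T_C/(T_H − T_C) = 272.15/31.85 = 8.5447.
W = Q_C/COP_R = 1830/8.5447 = 214.2 J.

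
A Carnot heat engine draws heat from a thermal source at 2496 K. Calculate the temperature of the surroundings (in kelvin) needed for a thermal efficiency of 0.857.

T_C ≈ 357 K

From η = 1 − T_C/T_H, T_C = T_H·(1 − η) = 2496.00 × (1 − 0.857) = 357 K.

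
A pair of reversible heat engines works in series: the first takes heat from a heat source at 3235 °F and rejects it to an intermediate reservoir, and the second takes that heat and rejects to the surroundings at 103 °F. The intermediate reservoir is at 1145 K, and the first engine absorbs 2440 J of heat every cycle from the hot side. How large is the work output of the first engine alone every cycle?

T_H = 3235 °F → (3235 − 32) × 5/9 = 1779.44 °C = 2052.59 K.
T_C = 103 °F → (103 − 32) × 5/9 = 39.44 °C = 312.59 K.
First-stage efficiency η₁ = 1 − T_m/T_H = 1 − 1145.00/2052.59 = 0.4422.
W₁ = η₁·Q_H = 0.4422 × 2440 = 1080 J.

W₁ ≈ 1080 J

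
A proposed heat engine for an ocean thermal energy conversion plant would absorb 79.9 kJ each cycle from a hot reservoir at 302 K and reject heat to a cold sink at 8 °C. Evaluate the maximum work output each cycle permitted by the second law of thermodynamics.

W_max ≈ 5.52 kJ

T_C = 8 °C → 8 + 273.15 = 281.15 K.
The upper bound on efficiency is η_max = 1 − T_C/T_H = 1 − 281.15/302.00 = 0.0690.
W_max = η_max · Q_H = 0.0690 × 79.9 = 5.52 kJ.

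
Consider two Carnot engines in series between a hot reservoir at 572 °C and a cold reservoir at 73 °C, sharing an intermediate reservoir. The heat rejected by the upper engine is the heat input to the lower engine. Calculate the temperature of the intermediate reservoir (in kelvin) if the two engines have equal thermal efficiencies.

T_m ≈ 540.9 K

T_H = 572 °C → 572 + 273.15 = 845.15 K.
T_C = 73 °C → 73 + 273.15 = 346.15 K.
Equal efficiencies require 1 − T_m/T_H = 1 − T_C/T_m, i.e. T_m/T_H = T_C/T_m, so T_m = √(T_H·T_C) = √(845.15 × 346.15) = 540.9 K.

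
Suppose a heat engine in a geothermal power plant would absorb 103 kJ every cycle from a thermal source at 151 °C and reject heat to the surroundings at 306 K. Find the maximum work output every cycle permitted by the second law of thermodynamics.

T_H = 151 °C → 151 + 273.15 = 424.15 K.
The second-law ceiling is the Carnot efficiency, η_max = 1 − T_C/T_H = 1 − 306.00/424.15 = 0.2786.
W_max = η_max · Q_H = 0.2786 × 103 = 28.69 kJ.

W_max ≈ 28.69 kJ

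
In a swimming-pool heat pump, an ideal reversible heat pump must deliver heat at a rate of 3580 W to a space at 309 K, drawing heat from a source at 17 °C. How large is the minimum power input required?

T_C = 17 °C → 17 + 273.15 = 290.15 K.
For a reversible heat pump, COP_HP = T_H/(T_H − T_C) = 309.00/18.85 = 16.3926.
W = Q_H/COP_HP = 3580/16.3926 = 218 W.

Ẇ_in ≈ 218 W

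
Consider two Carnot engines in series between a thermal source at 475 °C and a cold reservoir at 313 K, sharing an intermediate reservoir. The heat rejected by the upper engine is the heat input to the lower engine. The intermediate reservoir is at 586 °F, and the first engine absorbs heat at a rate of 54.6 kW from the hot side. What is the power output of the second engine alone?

T_H = 475 °C → 475 + 273.15 = 748.15 K.
T_m = 586 °F → (586 − 32) × 5/9 = 307.78 °C = 580.93 K.
Heat entering the second stage: Q_m = Q_H·(T_m/T_H) = 54.6 × 580.93/748.15 = 42.40 kW.
Second-stage efficiency η₂ = 1 − T_C/T_m = 1 − 313.00/580.93 = 0.4612, so W₂ = η₂·Q_m = 19.55 kW.

Ẇ₂ ≈ 19.55 kW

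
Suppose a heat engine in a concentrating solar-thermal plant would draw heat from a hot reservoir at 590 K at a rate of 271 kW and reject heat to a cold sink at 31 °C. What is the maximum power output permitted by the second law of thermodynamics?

T_C = 31 °C → 31 + 273.15 = 304.15 K.
The upper bound on efficiency is η_max = 1 − T_C/T_H = 1 − 304.15/590.00 = 0.4845.
W_max = η_max · Q_H = 0.4845 × 271 = 131.3 kW.

Ẇ_max ≈ 131.3 kW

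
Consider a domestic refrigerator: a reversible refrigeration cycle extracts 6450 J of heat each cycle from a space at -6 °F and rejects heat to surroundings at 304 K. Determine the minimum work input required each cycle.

W_in ≈ 1330 J

T_C = -6 °F → (-6 − 32) × 5/9 = -21.11 °C = 252.04 K.
The reversible coefficient of performance is COP_R = T_C/(T_H − T_C) = 252.04/51.96 = 4.8505.
W = Q_C/COP_R = 6450/4.8505 = 1330 J.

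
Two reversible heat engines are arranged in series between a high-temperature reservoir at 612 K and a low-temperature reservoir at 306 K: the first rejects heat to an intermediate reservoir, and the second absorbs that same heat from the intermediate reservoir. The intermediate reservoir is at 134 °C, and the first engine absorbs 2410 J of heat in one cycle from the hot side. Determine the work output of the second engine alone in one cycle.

W₂ ≈ 398 J

T_m = 134 °C → 134 + 273.15 = 407.15 K.
Heat entering the second stage: Q_m = Q_H·(T_m/T_H) = 2410 × 407.15/612.00 = 1600 J.
Second-stage efficiency η₂ = 1 − T_C/T_m = 1 − 306.00/407.15 = 0.2484, so W₂ = η₂·Q_m = 398 J.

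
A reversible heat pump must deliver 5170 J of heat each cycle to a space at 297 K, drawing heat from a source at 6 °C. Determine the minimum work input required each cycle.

W_in ≈ 310.7 J

T_C = 6 °C → 6 + 273.15 = 279.15 K.
For a reversible heat pump, COP_HP = T_H/(T_H − T_C) = 297.00/17.85 = 16.6387.
W = Q_H/COP_HP = 5170/16.6387 = 310.7 J.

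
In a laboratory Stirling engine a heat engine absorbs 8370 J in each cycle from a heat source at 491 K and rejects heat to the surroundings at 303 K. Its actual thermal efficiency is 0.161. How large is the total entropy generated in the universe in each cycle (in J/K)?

ΔS_univ ≈ 6.13 J/K

W = η·Q_H = 0.161 × 8370 = 1348 J, so Q_C = Q_H − W = 7022 J.
The hot reservoir loses entropy Q_H/T_H = 8370/491.00 = 17.05 J/K; the cold reservoir gains Q_C/T_C = 7022/303.00 = 23.18 J/K.
ΔS_univ = −Q_H/T_H + Q_C/T_C = 6.13 J/K (> 0, since η = 0.161 < η_Carnot = 0.383).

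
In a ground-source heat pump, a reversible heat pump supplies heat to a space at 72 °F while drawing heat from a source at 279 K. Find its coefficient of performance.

T_H = 72 °F → (72 − 32) × 5/9 = 22.22 °C = 295.37 K.
The Carnot heat-pump COP is COP_HP = T_H/(T_H − T_C) = 295.37/(295.37 − 279.00) = 18.0.

COP_HP ≈ 18.0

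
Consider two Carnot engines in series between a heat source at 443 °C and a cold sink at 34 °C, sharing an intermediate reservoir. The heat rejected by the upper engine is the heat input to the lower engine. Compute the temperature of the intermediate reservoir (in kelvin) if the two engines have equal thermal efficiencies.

T_H = 443 °C → 443 + 273.15 = 716.15 K.
T_C = 34 °C → 34 + 273.15 = 307.15 K.
Equal efficiencies require 1 − T_m/T_H = 1 − T_C/T_m, i.e. T_m/T_H = T_C/T_m, so T_m = √(T_H·T_C) = √(716.15 × 307.15) = 469 K.

T_m ≈ 469 K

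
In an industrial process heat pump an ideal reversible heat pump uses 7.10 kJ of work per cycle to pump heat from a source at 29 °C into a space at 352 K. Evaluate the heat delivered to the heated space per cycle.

T_C = 29 °C → 29 + 273.15 = 302.15 K.
The Carnot heat-pump COP is COP_HP = T_H/(T_H − T_C) = 352.00/49.85 = 7.0612.
Q_H = COP_HP · W = 7.0612 × 7.10 = 50.13 kJ.

Q_H ≈ 50.13 kJ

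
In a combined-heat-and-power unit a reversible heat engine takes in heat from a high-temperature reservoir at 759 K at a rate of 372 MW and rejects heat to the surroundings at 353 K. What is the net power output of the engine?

For a reversible engine, η = 1 − T_C/T_H = 1 − 353.00/759.00 = 0.5349.
W = η·Q_H = 0.5349 × 372 = 199 MW.

Ẇ ≈ 199 MW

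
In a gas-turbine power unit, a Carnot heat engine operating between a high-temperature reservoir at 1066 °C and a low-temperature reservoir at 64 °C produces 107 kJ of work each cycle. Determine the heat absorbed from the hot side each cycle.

Q_H ≈ 143.0 kJ

T_H = 1066 °C → 1066 + 273.15 = 1339.15 K.
T_C = 64 °C → 64 + 273.15 = 337.15 K.
Carnot efficiency: η = 1 − T_C/T_H = 1 − 337.15/1339.15 = 0.7482.
Q_H = W/η = 107/0.7482 = 143.0 kJ.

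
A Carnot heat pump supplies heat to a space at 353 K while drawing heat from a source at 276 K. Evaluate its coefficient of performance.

COP_HP ≈ 4.58

COP_HP = T_H/(T_H − T_C) = 353.00/(353.00 − 276.00) = 4.58.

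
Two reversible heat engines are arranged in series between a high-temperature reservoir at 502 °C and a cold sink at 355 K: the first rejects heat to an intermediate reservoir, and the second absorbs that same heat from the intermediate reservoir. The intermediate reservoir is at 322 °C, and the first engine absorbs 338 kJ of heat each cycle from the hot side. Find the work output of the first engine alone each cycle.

W₁ ≈ 78.49 kJ

T_H = 502 °C → 502 + 273.15 = 775.15 K.
T_m = 322 °C → 322 + 273.15 = 595.15 K.
First-stage efficiency η₁ = 1 − T_m/T_H = 1 − 595.15/775.15 = 0.2322.
W₁ = η₁·Q_H = 0.2322 × 338 = 78.49 kJ.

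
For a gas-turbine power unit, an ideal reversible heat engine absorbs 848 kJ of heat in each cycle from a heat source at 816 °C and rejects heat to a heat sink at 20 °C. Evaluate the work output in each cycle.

T_H = 816 °C → 816 + 273.15 = 1089.15 K.
T_C = 20 °C → 20 + 273.15 = 293.15 K.
Carnot efficiency: η = 1 − T_C/T_H = 1 − 293.15/1089.15 = 0.7308.
W = η·Q_H = 0.7308 × 848 = 620 kJ.

W ≈ 620 kJ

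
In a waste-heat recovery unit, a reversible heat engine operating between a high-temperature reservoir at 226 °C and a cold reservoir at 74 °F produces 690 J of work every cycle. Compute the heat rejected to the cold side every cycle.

T_H = 226 °C → 226 + 273.15 = 499.15 K.
T_C = 74 °F → (74 − 32) × 5/9 = 23.33 °C = 296.48 K.
Carnot efficiency: η = 1 − T_C/T_H = 1 − 296.48/499.15 = 0.4060.
Since Q_C/Q_H = T_C/T_H and Q_H = W/η, Q_C = W·T_C/(T_H − T_C) = 690 × 296.48/202.67 = 1010 J.

Q_C ≈ 1010 J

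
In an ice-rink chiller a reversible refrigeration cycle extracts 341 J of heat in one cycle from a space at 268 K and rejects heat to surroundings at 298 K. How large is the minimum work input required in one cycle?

COP_R = T_C/(T_H − T_C) = 268.00/30.00 = 8.9333.
W = Q_C/COP_R = 341/8.9333 = 38.2 J.

W_in ≈ 38.2 J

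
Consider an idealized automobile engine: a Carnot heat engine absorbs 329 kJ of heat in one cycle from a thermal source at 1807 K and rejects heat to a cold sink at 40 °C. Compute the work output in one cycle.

W ≈ 272 kJ

T_C = 40 °C → 40 + 273.15 = 313.15 K.
η_rev = 1 − T_C/T_H = 1 − 313.15/1807.00 = 0.8267.
W = η·Q_H = 0.8267 × 329 = 272 kJ.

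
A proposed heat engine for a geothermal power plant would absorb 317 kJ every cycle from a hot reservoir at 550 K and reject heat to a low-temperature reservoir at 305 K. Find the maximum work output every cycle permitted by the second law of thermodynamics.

By the Carnot theorem, η_max = 1 − T_C/T_H = 1 − 305.00/550.00 = 0.4455.
W_max = η_max · Q_H = 0.4455 × 317 = 141 kJ.

W_max ≈ 141 kJ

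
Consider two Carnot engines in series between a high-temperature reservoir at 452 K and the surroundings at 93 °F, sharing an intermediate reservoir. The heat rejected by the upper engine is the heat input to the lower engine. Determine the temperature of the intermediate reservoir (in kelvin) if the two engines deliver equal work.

T_m ≈ 380 K

T_C = 93 °F → (93 − 32) × 5/9 = 33.89 °C = 307.04 K.
For reversible stages Q_m = Q_H·(T_m/T_H). Setting W₁ = Q_H(1 − T_m/T_H) equal to W₂ = Q_m(1 − T_C/T_m) = Q_H·(T_m − T_C)/T_H gives T_H − T_m = T_m − T_C, so T_m = (T_H + T_C)/2 = (452.00 + 307.04)/2 = 380 K.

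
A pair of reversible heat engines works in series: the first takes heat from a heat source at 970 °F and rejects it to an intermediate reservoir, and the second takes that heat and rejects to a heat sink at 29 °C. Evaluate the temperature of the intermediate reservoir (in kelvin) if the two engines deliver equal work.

T_H = 970 °F → (970 − 32) × 5/9 = 521.11 °C = 794.26 K.
T_C = 29 °C → 29 + 273.15 = 302.15 K.
For reversible stages Q_m = Q_H·(T_m/T_H). Setting W₁ = Q_H(1 − T_m/T_H) equal to W₂ = Q_m(1 − T_C/T_m) = Q_H·(T_m − T_C)/T_H gives T_H − T_m = T_m − T_C, so T_m = (T_H + T_C)/2 = (794.26 + 302.15)/2 = 548 K.

T_m ≈ 548 K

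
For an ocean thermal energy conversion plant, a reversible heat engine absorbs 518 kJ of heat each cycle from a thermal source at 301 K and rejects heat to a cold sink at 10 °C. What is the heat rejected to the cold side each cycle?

T_C = 10 °C → 10 + 273.15 = 283.15 K.
The Carnot efficiency is η = 1 − T_C/T_H = 1 − 283.15/301.00 = 0.0593.
For a reversible cycle Q_C/Q_H = T_C/T_H, so Q_C = 518 × 283.15/301.00 = 487 kJ.

Q_C ≈ 487 kJ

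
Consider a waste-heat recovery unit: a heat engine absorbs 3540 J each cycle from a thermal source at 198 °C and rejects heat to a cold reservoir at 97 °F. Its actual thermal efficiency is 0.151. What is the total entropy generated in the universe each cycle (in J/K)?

ΔS_univ ≈ 2.205 J/K

T_H = 198 °C → 198 + 273.15 = 471.15 K.
T_C = 97 °F → (97 − 32) × 5/9 = 36.11 °C = 309.26 K.
W = η·Q_H = 0.151 × 3540 = 534.5 J, so Q_C = Q_H − W = 3005 J.
The hot reservoir loses entropy Q_H/T_H = 3540/471.15 = 7.514 J/K; the cold reservoir gains Q_C/T_C = 3005/309.26 = 9.718 J/K.
ΔS_univ = −Q_H/T_H + Q_C/T_C = 2.205 J/K (> 0, since η = 0.151 < η_Carnot = 0.344).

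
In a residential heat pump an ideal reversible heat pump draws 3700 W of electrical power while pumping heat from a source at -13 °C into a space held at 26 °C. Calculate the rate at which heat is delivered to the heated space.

T_H = 26 °C → 26 + 273.15 = 299.15 K.
T_C = -13 °C → -13 + 273.15 = 260.15 K.
For a reversible heat pump, COP_HP = T_H/(T_H − T_C) = 299.15/39.00 = 7.6705.
Q_H = COP_HP · W = 7.6705 × 3700 = 28380 W.

Q̇_H ≈ 28380 W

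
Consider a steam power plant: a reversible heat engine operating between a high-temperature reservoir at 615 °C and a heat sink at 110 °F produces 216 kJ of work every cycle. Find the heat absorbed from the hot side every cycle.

Q_H ≈ 336 kJ

T_H = 615 °C → 615 + 273.15 = 888.15 K.
T_C = 110 °F → (110 − 32) × 5/9 = 43.33 °C = 316.48 K.
η_rev = 1 − T_C/T_H = 1 − 316.48/888.15 = 0.6437.
Q_H = W/η = 216/0.6437 = 336 kJ.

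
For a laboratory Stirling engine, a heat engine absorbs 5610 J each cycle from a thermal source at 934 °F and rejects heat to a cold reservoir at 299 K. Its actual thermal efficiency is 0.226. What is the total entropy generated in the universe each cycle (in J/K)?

T_H = 934 °F → (934 − 32) × 5/9 = 501.11 °C = 774.26 K.
W = η·Q_H = 0.226 × 5610 = 1268 J, so Q_C = Q_H − W = 4342 J.
The hot reservoir loses entropy Q_H/T_H = 5610/774.26 = 7.246 J/K; the cold reservoir gains Q_C/T_C = 4342/299.00 = 14.52 J/K.
ΔS_univ = −Q_H/T_H + Q_C/T_C = 7.28 J/K (> 0, since η = 0.226 < η_Carnot = 0.614).

ΔS_univ ≈ 7.28 J/K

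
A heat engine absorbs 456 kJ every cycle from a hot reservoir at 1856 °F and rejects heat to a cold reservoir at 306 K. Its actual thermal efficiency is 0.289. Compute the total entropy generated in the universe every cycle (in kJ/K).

T_H = 1856 °F → (1856 − 32) × 5/9 = 1013.33 °C = 1286.48 K.
W = η·Q_H = 0.289 × 456 = 131.8 kJ, so Q_C = Q_H − W = 324.2 kJ.
The hot reservoir loses entropy Q_H/T_H = 456/1286.48 = 0.3545 kJ/K; the cold reservoir gains Q_C/T_C = 324.2/306.00 = 1.060 kJ/K.
ΔS_univ = −Q_H/T_H + Q_C/T_C = 0.7051 kJ/K (> 0, since η = 0.289 < η_Carnot = 0.762).

ΔS_univ ≈ 0.7051 kJ/K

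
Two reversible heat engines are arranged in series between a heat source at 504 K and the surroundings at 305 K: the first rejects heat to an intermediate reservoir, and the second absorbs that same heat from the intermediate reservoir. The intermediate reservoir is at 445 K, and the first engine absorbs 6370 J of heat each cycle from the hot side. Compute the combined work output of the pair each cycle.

W_total ≈ 2515 J

Two reversible stages in series are equivalent to a single Carnot engine between T_H and T_C, so η_total = 1 − T_C/T_H = 1 − 305.00/504.00 = 0.3948.
W_total = η_total · Q_H = 0.3948 × 6370 = 2515 J.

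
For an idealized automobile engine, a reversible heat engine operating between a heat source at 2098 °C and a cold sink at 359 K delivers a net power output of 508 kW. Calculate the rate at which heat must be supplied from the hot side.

T_H = 2098 °C → 2098 + 273.15 = 2371.15 K.
η_rev = 1 − T_C/T_H = 1 − 359.00/2371.15 = 0.8486.
Q_H = W/η = 508/0.8486 = 599 kW.

Q̇_H ≈ 599 kW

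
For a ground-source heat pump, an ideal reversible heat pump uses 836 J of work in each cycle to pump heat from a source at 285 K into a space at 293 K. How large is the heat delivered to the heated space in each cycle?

Q_H ≈ 30620 J

For a reversible heat pump, COP_HP = T_H/(T_H − T_C) = 293.00/8.00 = 36.6250.
Q_H = COP_HP · W = 36.6250 × 836 = 30620 J.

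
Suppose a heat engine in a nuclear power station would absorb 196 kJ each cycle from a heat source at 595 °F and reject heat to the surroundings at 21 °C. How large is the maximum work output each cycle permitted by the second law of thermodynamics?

T_H = 595 °F → (595 − 32) × 5/9 = 312.78 °C = 585.93 K.
T_C = 21 °C → 21 + 273.15 = 294.15 K.
The upper bound on efficiency is η_max = 1 − T_C/T_H = 1 − 294.15/585.93 = 0.4980.
W_max = η_max · Q_H = 0.4980 × 196 = 97.6 kJ.

W_max ≈ 97.6 kJ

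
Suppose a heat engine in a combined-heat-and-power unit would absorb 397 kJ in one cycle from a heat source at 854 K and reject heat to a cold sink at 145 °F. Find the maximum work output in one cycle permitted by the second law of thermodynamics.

T_C = 145 °F → (145 − 32) × 5/9 = 62.78 °C = 335.93 K.
By the Carnot theorem, η_max = 1 − T_C/T_H = 1 − 335.93/854.00 = 0.6066.
W_max = η_max · Q_H = 0.6066 × 397 = 241 kJ.

W_max ≈ 241 kJ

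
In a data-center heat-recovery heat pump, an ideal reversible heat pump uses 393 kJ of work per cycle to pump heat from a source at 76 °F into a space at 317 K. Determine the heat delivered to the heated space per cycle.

Q_H ≈ 6420 kJ

T_C = 76 °F → (76 − 32) × 5/9 = 24.44 °C = 297.59 K.
COP_HP = T_H/(T_H − T_C) = 317.00/19.41 = 16.3355.
Q_H = COP_HP · W = 16.3355 × 393 = 6420 kJ.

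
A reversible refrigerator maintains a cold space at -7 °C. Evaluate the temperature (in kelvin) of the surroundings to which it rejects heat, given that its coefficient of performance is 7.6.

T_H ≈ 301 K

T_C = -7 °C → -7 + 273.15 = 266.15 K.
COP_R = T_C/(T_H − T_C) ⇒ T_H = T_C·(1 + 1/COP_R) = 266.15 × (1 + 1/7.6) = 301 K.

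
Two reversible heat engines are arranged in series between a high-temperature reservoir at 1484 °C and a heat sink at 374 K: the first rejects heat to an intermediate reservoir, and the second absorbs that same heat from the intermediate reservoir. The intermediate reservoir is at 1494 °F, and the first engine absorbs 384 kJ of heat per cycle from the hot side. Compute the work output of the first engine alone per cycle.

T_H = 1484 °C → 1484 + 273.15 = 1757.15 K.
T_m = 1494 °F → (1494 − 32) × 5/9 = 812.22 °C = 1085.37 K.
First-stage efficiency η₁ = 1 − T_m/T_H = 1 − 1085.37/1757.15 = 0.3823.
W₁ = η₁·Q_H = 0.3823 × 384 = 147 kJ.

W₁ ≈ 147 kJ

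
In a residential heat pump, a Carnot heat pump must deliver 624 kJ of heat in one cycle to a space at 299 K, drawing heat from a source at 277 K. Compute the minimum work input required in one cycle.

Reversible heating COP: COP_HP = T_H/(T_H − T_C) = 299.00/22.00 = 13.5909.
W = Q_H/COP_HP = 624/13.5909 = 45.9 kJ.

W_in ≈ 45.9 kJ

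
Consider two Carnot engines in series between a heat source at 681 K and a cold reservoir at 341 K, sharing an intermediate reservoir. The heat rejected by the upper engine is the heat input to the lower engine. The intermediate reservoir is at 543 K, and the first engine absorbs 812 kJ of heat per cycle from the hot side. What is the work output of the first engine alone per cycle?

W₁ ≈ 165 kJ

First-stage efficiency η₁ = 1 − T_m/T_H = 1 − 543.00/681.00 = 0.2026.
W₁ = η₁·Q_H = 0.2026 × 812 = 165 kJ.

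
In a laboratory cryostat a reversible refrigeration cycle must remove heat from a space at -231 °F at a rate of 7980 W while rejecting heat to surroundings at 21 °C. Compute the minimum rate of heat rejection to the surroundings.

T_H = 21 °C → 21 + 273.15 = 294.15 K.
T_C = -231 °F → (-231 − 32) × 5/9 = -146.11 °C = 127.04 K.
For a reversible cycle Q_H/Q_C = T_H/T_C, so Q_H = Q_C·T_H/T_C = 7980 × 294.15/127.04 = 18500 W.

Q̇_H ≈ 18500 W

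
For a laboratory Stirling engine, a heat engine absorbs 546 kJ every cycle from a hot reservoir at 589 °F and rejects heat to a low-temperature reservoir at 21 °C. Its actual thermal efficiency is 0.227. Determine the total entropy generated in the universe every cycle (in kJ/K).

ΔS_univ ≈ 0.498 kJ/K

T_H = 589 °F → (589 − 32) × 5/9 = 309.44 °C = 582.59 K.
T_C = 21 °C → 21 + 273.15 = 294.15 K.
W = η·Q_H = 0.227 × 546 = 123.9 kJ, so Q_C = Q_H − W = 422.1 kJ.
Entropy balance on the reservoirs: −Q_H/T_H = -0.9372 kJ/K, +Q_C/T_C = 1.435 kJ/K.
ΔS_univ = −Q_H/T_H + Q_C/T_C = 0.498 kJ/K (> 0, since η = 0.227 < η_Carnot = 0.495).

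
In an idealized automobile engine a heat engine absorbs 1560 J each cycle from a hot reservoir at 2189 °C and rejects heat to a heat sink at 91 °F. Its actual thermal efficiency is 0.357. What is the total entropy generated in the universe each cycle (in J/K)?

ΔS_univ ≈ 2.645 J/K

T_H = 2189 °C → 2189 + 273.15 = 2462.15 K.
T_C = 91 °F → (91 − 32) × 5/9 = 32.78 °C = 305.93 K.
W = η·Q_H = 0.357 × 1560 = 556.9 J, so Q_C = Q_H − W = 1003 J.
Entropy balance on the reservoirs: −Q_H/T_H = -0.6336 J/K, +Q_C/T_C = 3.279 J/K.
ΔS_univ = −Q_H/T_H + Q_C/T_C = 2.645 J/K (> 0, since η = 0.357 < η_Carnot = 0.876).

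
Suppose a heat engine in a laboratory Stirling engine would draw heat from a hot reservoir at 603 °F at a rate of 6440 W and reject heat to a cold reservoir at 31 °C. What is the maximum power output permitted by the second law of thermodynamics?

Ẇ_max ≈ 3120 W

T_H = 603 °F → (603 − 32) × 5/9 = 317.22 °C = 590.37 K.
T_C = 31 °C → 31 + 273.15 = 304.15 K.
The upper bound on efficiency is η_max = 1 − T_C/T_H = 1 − 304.15/590.37 = 0.4848.
W_max = η_max · Q_H = 0.4848 × 6440 = 3120 W.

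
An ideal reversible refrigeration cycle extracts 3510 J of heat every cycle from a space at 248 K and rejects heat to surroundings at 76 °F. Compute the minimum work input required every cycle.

T_H = 76 °F → (76 − 32) × 5/9 = 24.44 °C = 297.59 K.
The reversible coefficient of performance is COP_R = T_C/(T_H − T_C) = 248.00/49.59 = 5.0006.
W = Q_C/COP_R = 3510/5.0006 = 702 J.

W_in ≈ 702 J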